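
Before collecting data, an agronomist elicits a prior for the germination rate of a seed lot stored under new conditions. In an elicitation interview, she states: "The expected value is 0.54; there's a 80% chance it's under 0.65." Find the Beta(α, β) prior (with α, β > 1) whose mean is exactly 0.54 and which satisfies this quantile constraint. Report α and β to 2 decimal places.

α ≈ 7.99, β ≈ 6.80

With mean 0.54 fixed, write α = 0.54s, β = 0.46s where s = α+β.
Need P(θ < 0.65) = 0.8 under Beta(0.54s, 0.46s). Normal approximation: (q−m)/√(m(1−m)/s) ≈ z_{0.8} = 0.842, so s ≈ 0.54·0.46·(0.842)²/(0.65−0.54)² = 14.5.
At s = 14.5: P(θ<0.65) ≈ 0.798. Adjusting to match 0.8 gives s ≈ 14.79.
So α = 0.54·14.79 ≈ 7.99, β = 0.46·14.79 ≈ 6.80.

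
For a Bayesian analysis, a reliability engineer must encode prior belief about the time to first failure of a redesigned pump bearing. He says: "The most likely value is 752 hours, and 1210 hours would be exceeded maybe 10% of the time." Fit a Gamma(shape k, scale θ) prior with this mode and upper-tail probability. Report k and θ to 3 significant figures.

k ≈ 9.31, θ ≈ 90.5

Gamma(k,θ) with k>1 has mode (k−1)θ, so θ = 752/(k−1).
Need P(X < 1210) = 0.9 with θ tied to k this way. Start at k = 2, θ = 752: P(X<1210) ≈ 0.478.
Too low — raise k to concentrate. Iterating converges to k ≈ 9.31.
Then θ = 752/(9.31−1) ≈ 90.5.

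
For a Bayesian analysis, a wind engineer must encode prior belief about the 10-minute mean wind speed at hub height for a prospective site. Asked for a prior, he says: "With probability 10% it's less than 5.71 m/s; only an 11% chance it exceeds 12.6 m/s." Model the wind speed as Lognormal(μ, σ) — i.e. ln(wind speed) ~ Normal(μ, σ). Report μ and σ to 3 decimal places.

If T ~ Lognormal(μ,σ) then ln T ~ Normal(μ,σ), so the p-quantile of ln T is μ + z_p·σ.
ln(5.71) = 1.742 and ln(12.6) = 2.534; z_{0.1} = -1.282, z_{0.89} = 1.227.
σ = (2.534 − 1.742)/(1.227 − (-1.282)) = 0.316.
μ = 1.742 − (-1.282)·0.316 = 2.147.

μ ≈ 2.147, σ ≈ 0.316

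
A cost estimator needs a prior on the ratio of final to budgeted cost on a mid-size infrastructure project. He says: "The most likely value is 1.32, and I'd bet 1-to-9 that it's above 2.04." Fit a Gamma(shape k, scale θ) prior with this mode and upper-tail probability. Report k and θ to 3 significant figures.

Gamma(k,θ) with k>1 has mode (k−1)θ, so θ = 1.32/(k−1).
Need P(X < 2.04) = 0.9 with θ tied to k this way. Start at k = 2, θ = 1.32: P(X<2.04) ≈ 0.457.
Too low — raise k to concentrate. Iterating converges to k ≈ 10.9.
Then θ = 1.32/(10.9−1) ≈ 0.134.

k ≈ 10.9, θ ≈ 0.134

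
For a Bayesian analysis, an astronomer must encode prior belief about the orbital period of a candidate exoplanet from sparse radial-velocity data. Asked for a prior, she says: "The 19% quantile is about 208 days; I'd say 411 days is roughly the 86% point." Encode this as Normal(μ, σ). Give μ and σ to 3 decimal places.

μ = 299.008, σ = 103.666

The p-quantile of Normal(μ,σ) is μ + z_p·σ, with z_{0.19} = -0.8779 and z_{0.86} = 1.08.
Eliminate σ: μ = (z₂·x₁ − z₁·x₂)/(z₂ − z₁) = (1.08·208 − (-0.8779)·411)/1.958 = 299.008.
Then σ = (x₂ − x₁)/(z₂ − z₁) = (411 − 208)/1.958 = 103.666.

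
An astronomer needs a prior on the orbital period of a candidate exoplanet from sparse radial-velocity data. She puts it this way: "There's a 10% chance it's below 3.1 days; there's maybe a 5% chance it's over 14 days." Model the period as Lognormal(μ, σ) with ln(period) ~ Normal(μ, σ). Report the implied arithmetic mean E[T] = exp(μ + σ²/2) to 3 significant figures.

E[T] ≈ 6.85 days

If T ~ Lognormal(μ,σ) then ln T ~ Normal(μ,σ), so the p-quantile of ln T is μ + z_p·σ.
ln(3.1) = 1.131 and ln(14) = 2.639; z_{0.1} = -1.282, z_{0.95} = 1.645.
σ = (2.639 − 1.131)/(1.645 − (-1.282)) = 0.515.
μ = 1.131 − (-1.282)·0.515 = 1.792.
E[T] = exp(μ + σ²/2) = exp(1.792 + 0.1327) = 6.85 days.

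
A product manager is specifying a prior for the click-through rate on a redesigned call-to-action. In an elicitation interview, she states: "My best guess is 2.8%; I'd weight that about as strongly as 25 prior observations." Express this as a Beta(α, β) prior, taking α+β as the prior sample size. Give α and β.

α = 0.7, β = 24.3

Under the effective-sample-size interpretation, Beta(α, β) has prior mean α/(α+β) and prior sample size α+β.
So α+β = 25 and α/(α+β) = 0.028, giving α = 0.028·25 = 0.7 and β = 25 − 0.7 = 24.3.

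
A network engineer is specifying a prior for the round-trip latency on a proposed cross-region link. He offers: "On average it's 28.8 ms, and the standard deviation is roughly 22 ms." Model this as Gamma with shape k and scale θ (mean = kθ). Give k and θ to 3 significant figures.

k ≈ 1.71, θ ≈ 16.8

For Gamma(k, scale θ): mean = kθ, variance = kθ², so CV = 1/√k.
CV = SD/mean = 22/28.8 = 0.7639, hence k = 1/CV² = 1.71.
Then θ = mean/k = 28.8/1.71 = 16.8.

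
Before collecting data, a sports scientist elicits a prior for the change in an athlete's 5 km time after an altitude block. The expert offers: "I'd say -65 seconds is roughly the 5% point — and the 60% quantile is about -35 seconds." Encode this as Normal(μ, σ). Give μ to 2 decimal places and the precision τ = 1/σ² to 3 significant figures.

μ = -39.00, τ = 0.004

The p-quantile of Normal(μ,σ) is μ + z_p·σ, with z_{0.05} = -1.645 and z_{0.6} = 0.2533.
Eliminate σ: μ = (z₂·x₁ − z₁·x₂)/(z₂ − z₁) = (0.2533·-65 − (-1.645)·-35)/1.898 = -39.00.
Then σ = (x₂ − x₁)/(z₂ − z₁) = (-35 − -65)/1.898 = 15.80.
Precision τ = 1/σ² = 1/15.8² = 0.004.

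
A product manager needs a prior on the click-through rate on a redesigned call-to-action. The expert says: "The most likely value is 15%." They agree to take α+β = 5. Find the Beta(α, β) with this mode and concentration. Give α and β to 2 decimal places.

For α,β > 1 the Beta mode is (α−1)/(α+β−2). With α+β = 5, the mode is (α−1)/3.
Set (α−1)/3 = 0.15 → α = 1 + 0.15·3 = 1.45.
β = 5 − α = 3.55.

α = 1.45, β = 3.55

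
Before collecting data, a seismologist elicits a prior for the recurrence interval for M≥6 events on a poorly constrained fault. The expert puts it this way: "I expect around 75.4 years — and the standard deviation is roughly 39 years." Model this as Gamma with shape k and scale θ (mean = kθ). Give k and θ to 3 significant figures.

k ≈ 3.74, θ ≈ 20.2

For Gamma(k, scale θ): mean = kθ, variance = kθ², so CV = 1/√k.
CV = SD/mean = 39/75.4 = 0.5172, hence k = 1/CV² = 3.74.
Then θ = mean/k = 75.4/3.74 = 20.2.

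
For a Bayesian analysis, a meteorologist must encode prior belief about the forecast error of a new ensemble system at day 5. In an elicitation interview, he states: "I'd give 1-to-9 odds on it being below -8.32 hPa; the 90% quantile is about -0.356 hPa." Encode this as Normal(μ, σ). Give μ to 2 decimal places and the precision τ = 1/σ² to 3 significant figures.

The p-quantile of Normal(μ,σ) is μ + z_p·σ, with z_{0.1} = -1.282 and z_{0.9} = 1.282.
Eliminate σ: μ = (z₂·x₁ − z₁·x₂)/(z₂ − z₁) = (1.282·-8.32 − (-1.282)·-0.356)/2.563 = -4.34.
Then σ = (x₂ − x₁)/(z₂ − z₁) = (-0.356 − -8.32)/2.563 = 3.11.
Precision τ = 1/σ² = 1/3.107² = 0.104.

μ = -4.34, τ = 0.104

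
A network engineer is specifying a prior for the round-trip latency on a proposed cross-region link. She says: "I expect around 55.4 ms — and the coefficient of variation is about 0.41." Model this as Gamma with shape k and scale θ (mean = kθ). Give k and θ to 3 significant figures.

For Gamma(k, scale θ): mean = kθ, variance = kθ², so CV = 1/√k.
CV = 0.41, hence k = 1/CV² = 5.95.
Then θ = mean/k = 55.4/5.95 = 9.31.

k ≈ 5.95, θ ≈ 9.31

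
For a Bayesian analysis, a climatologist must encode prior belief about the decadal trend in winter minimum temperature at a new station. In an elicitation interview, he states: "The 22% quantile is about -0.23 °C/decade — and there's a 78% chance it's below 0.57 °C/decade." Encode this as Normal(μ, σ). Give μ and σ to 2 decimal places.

μ = 0.17, σ = 0.52

For Normal(μ,σ), the p-quantile is μ + z_p·σ. Here z_{0.22} = -0.7722, z_{0.78} = 0.7722.
So -0.23 = μ − 0.7722σ and 0.57 = μ + 0.7722σ.
Subtracting: σ = (0.57 − -0.23)/(0.7722 − (-0.7722)) = 0.52.
Then μ = -0.23 − (-0.7722)·0.52 = 0.17.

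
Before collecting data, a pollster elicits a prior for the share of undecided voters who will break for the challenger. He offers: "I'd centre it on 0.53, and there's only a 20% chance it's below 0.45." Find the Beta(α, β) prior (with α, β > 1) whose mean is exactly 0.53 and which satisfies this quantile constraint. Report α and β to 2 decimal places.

α ≈ 14.61, β ≈ 12.96

With mean 0.53 fixed, write α = 0.53s, β = 0.47s where s = α+β.
Need P(θ < 0.45) = 0.2 under Beta(0.53s, 0.47s). Normal approximation: (q−m)/√(m(1−m)/s) ≈ z_{0.2} = -0.842, so s ≈ 0.53·0.47·(-0.842)²/(0.45−0.53)² = 27.6.
At s = 27.6: P(θ<0.45) ≈ 0.200. Adjusting to match 0.2 gives s ≈ 27.56.
So α = 0.53·27.56 ≈ 14.61, β = 0.47·27.56 ≈ 12.96.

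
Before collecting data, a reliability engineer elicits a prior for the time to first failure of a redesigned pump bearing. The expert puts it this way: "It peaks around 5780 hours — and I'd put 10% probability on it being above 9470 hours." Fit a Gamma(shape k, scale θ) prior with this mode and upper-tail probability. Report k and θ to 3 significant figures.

Gamma(k,θ) with k>1 has mode (k−1)θ, so θ = 5780/(k−1).
Need P(X < 9470) = 0.9 with θ tied to k this way. Start at k = 2, θ = 5780: P(X<9470) ≈ 0.487.
Too low — raise k to concentrate. Iterating converges to k ≈ 8.73.
Then θ = 5780/(8.73−1) ≈ 748.

k ≈ 8.73, θ ≈ 748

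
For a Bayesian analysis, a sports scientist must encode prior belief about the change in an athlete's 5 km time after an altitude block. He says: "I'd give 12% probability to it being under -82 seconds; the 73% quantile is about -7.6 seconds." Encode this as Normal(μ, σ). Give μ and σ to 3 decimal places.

For Normal(μ,σ), the p-quantile is μ + z_p·σ. Here z_{0.12} = -1.175, z_{0.73} = 0.6128.
So -82 = μ − 1.175σ and -7.6 = μ + 0.6128σ.
Subtracting: σ = (-7.6 − -82)/(0.6128 − (-1.175)) = 41.615.
Then μ = -82 − (-1.175)·41.615 = -33.102.

μ = -33.102, σ = 41.615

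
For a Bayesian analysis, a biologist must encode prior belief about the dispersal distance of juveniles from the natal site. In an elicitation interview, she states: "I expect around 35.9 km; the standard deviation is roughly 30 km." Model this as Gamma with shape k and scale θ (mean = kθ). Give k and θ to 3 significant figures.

For Gamma(k, scale θ): mean = kθ, variance = kθ², so CV = 1/√k.
CV = SD/mean = 30/35.9 = 0.8357, hence k = 1/CV² = 1.43.
Then θ = mean/k = 35.9/1.43 = 25.1.

k ≈ 1.43, θ ≈ 25.1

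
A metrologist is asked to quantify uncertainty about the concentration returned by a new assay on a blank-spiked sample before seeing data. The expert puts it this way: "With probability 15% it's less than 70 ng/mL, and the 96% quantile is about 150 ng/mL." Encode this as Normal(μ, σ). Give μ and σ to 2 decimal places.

μ = 99.75, σ = 28.70

The p-quantile of Normal(μ,σ) is μ + z_p·σ, with z_{0.15} = -1.036 and z_{0.96} = 1.751.
Eliminate σ: μ = (z₂·x₁ − z₁·x₂)/(z₂ − z₁) = (1.751·70 − (-1.036)·150)/2.787 = 99.75.
Then σ = (x₂ − x₁)/(z₂ − z₁) = (150 − 70)/2.787 = 28.70.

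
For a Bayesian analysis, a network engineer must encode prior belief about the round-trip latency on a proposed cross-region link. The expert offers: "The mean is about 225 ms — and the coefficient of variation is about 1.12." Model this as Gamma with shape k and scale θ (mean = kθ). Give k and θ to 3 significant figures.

For Gamma(k, scale θ): mean = kθ, variance = kθ², so CV = 1/√k.
CV = 1.12, hence k = 1/CV² = 0.797.
Then θ = mean/k = 225/0.797 = 282.

k ≈ 0.797, θ ≈ 282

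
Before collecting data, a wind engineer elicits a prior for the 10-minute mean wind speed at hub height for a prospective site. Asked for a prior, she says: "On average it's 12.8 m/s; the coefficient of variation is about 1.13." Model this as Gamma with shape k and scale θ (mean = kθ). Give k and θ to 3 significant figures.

For Gamma(k, scale θ): mean = kθ, variance = kθ², so CV = 1/√k.
CV = 1.13, hence k = 1/CV² = 0.783.
Then θ = mean/k = 12.8/0.783 = 16.3.

k ≈ 0.783, θ ≈ 16.3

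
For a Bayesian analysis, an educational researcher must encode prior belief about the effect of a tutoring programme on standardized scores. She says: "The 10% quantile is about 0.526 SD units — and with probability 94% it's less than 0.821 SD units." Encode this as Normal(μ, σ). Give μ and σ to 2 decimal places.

μ = 0.66, σ = 0.10

For Normal(μ,σ), the p-quantile is μ + z_p·σ. Here z_{0.1} = -1.282, z_{0.94} = 1.555.
So 0.526 = μ − 1.282σ and 0.821 = μ + 1.555σ.
Subtracting: σ = (0.821 − 0.526)/(1.555 − (-1.282)) = 0.10.
Then μ = 0.526 − (-1.282)·0.10 = 0.66.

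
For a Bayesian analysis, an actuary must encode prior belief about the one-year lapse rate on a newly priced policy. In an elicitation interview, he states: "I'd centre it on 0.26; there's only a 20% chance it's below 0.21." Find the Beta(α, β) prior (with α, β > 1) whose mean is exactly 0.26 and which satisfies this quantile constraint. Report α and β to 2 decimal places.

α ≈ 14.57, β ≈ 41.47

With mean 0.26 fixed, write α = 0.26s, β = 0.74s where s = α+β.
Need P(θ < 0.21) = 0.2 under Beta(0.26s, 0.74s). Normal approximation: (q−m)/√(m(1−m)/s) ≈ z_{0.2} = -0.842, so s ≈ 0.26·0.74·(-0.842)²/(0.21−0.26)² = 54.5.
At s = 54.5: P(θ<0.21) ≈ 0.204. Adjusting to match 0.2 gives s ≈ 56.04.
So α = 0.26·56.04 ≈ 14.57, β = 0.74·56.04 ≈ 41.47.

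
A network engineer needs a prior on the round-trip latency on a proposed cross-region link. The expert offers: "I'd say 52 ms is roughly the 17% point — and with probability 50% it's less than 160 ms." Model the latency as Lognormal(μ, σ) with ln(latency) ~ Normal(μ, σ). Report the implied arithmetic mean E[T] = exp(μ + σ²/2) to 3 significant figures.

E[T] ≈ 320 ms

If T ~ Lognormal(μ,σ) then ln T ~ Normal(μ,σ), so the p-quantile of ln T is μ + z_p·σ.
ln(52) = 3.951 and ln(160) = 5.075; z_{0.17} = -0.9542, z_{0.5} = 0.
σ = (5.075 − 3.951)/(0 − (-0.9542)) = 1.178.
μ = 3.951 − (-0.9542)·1.178 = 5.075.
E[T] = exp(μ + σ²/2) = exp(5.075 + 0.6937) = 320 ms.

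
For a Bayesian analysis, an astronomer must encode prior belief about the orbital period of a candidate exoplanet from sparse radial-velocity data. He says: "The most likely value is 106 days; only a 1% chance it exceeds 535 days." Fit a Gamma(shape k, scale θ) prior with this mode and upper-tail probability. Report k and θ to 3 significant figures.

k ≈ 2.49, θ ≈ 71.1

Gamma(k,θ) with k>1 has mode (k−1)θ, so θ = 106/(k−1).
Need P(X < 535) = 0.99 with θ tied to k this way. Start at k = 2, θ = 106: P(X<535) ≈ 0.961.
Too low — raise k to concentrate. Iterating converges to k ≈ 2.49.
Then θ = 106/(2.49−1) ≈ 71.1.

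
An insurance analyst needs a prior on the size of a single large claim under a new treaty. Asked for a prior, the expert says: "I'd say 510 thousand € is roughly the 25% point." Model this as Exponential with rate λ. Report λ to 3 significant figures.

P(T < 510.0) = 1 − e^(−λ·510.0) = 0.25, so λ = −ln(1−0.25)/510.0 = −ln(0.75)/510.0 = 0.000564.

λ ≈ 0.000564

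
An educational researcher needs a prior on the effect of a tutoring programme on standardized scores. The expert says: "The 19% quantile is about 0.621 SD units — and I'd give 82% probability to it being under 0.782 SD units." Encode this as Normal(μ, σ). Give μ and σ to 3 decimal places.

The p-quantile of Normal(μ,σ) is μ + z_p·σ, with z_{0.19} = -0.8779 and z_{0.82} = 0.9154.
Eliminate σ: μ = (z₂·x₁ − z₁·x₂)/(z₂ − z₁) = (0.9154·0.621 − (-0.8779)·0.782)/1.793 = 0.700.
Then σ = (x₂ − x₁)/(z₂ − z₁) = (0.782 − 0.621)/1.793 = 0.090.

μ = 0.700, σ = 0.090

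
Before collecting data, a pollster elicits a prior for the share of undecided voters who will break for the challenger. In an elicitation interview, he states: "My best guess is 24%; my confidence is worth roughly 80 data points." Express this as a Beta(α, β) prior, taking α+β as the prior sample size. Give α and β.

Under the effective-sample-size interpretation, Beta(α, β) has prior mean α/(α+β) and prior sample size α+β.
So α+β = 80 and α/(α+β) = 0.24, giving α = 0.24·80 = 19.2 and β = 80 − 19.2 = 60.8.

α = 19.2, β = 60.8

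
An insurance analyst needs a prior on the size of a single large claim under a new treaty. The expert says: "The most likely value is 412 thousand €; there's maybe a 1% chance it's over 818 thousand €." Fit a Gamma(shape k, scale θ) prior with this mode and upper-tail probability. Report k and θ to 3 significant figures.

Gamma(k,θ) with k>1 has mode (k−1)θ, so θ = 412/(k−1).
Need P(X < 818) = 0.99 with θ tied to k this way. Start at k = 2, θ = 412: P(X<818) ≈ 0.590.
Too low — raise k to concentrate. Iterating converges to k ≈ 11.5.
Then θ = 412/(11.5−1) ≈ 39.4.

k ≈ 11.5, θ ≈ 39.4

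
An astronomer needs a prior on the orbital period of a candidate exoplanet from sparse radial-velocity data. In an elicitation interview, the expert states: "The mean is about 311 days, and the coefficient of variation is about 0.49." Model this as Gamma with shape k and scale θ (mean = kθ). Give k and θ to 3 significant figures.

k ≈ 4.16, θ ≈ 74.7

For Gamma(k, scale θ): mean = kθ, variance = kθ², so CV = 1/√k.
CV = 0.49, hence k = 1/CV² = 4.16.
Then θ = mean/k = 311/4.16 = 74.7.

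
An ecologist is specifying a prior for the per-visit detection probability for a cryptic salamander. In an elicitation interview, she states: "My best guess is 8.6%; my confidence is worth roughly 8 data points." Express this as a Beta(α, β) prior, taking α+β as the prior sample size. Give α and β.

Under the effective-sample-size interpretation, Beta(α, β) has prior mean α/(α+β) and prior sample size α+β.
So α+β = 8 and α/(α+β) = 0.086, giving α = 0.086·8 = 0.688 and β = 8 − 0.688 = 7.312.

α = 0.688, β = 7.312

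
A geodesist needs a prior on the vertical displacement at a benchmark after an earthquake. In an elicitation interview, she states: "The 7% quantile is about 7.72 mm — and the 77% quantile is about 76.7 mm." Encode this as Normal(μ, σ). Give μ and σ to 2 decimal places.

The p-quantile of Normal(μ,σ) is μ + z_p·σ, with z_{0.07} = -1.476 and z_{0.77} = 0.7388.
Eliminate σ: μ = (z₂·x₁ − z₁·x₂)/(z₂ − z₁) = (0.7388·7.72 − (-1.476)·76.7)/2.215 = 53.69.
Then σ = (x₂ − x₁)/(z₂ − z₁) = (76.7 − 7.72)/2.215 = 31.15.

μ = 53.69, σ = 31.15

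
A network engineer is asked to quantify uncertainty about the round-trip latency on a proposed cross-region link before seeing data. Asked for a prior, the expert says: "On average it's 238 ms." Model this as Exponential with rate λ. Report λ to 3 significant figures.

Exponential mean = 1/λ, so λ = 1/238.0 = 0.0042.

λ ≈ 0.0042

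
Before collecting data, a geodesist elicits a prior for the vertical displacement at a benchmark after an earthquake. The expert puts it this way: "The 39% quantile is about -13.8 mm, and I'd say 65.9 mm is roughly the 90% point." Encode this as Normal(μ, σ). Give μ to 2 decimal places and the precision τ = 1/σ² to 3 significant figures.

For Normal(μ,σ), the p-quantile is μ + z_p·σ. Here z_{0.39} = -0.2793, z_{0.9} = 1.282.
So -13.8 = μ − 0.2793σ and 65.9 = μ + 1.282σ.
Subtracting: σ = (65.9 − -13.8)/(1.282 − (-0.2793)) = 51.06.
Then μ = -13.8 − (-0.2793)·51.06 = 0.46.
Precision τ = 1/σ² = 1/51.06² = 0.000384.

μ = 0.46, τ = 0.000384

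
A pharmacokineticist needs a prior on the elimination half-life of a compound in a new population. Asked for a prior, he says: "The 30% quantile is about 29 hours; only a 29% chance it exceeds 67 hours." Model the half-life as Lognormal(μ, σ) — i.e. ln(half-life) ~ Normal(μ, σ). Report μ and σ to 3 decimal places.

If T ~ Lognormal(μ,σ) then ln T ~ Normal(μ,σ), so the p-quantile of ln T is μ + z_p·σ.
ln(29) = 3.367 and ln(67) = 4.205; z_{0.3} = -0.5244, z_{0.71} = 0.5534.
σ = (4.205 − 3.367)/(0.5534 − (-0.5244)) = 0.777.
μ = 3.367 − (-0.5244)·0.777 = 3.775.

μ ≈ 3.775, σ ≈ 0.777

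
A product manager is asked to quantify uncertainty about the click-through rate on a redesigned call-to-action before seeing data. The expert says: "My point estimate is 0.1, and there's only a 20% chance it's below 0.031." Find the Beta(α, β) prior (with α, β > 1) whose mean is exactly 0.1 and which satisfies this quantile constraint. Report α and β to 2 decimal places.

With mean 0.1 fixed, write α = 0.1s, β = 0.9s where s = α+β.
Need P(θ < 0.031) = 0.2 under Beta(0.1s, 0.9s). Normal approximation: (q−m)/√(m(1−m)/s) ≈ z_{0.2} = -0.842, so s ≈ 0.1·0.9·(-0.842)²/(0.031−0.1)² = 13.4.
At s = 13.4: P(θ<0.031) ≈ 0.188. Adjusting to match 0.2 gives s ≈ 12.59.
So α = 0.1·12.59 ≈ 1.26, β = 0.9·12.59 ≈ 11.33.

α ≈ 1.26, β ≈ 11.33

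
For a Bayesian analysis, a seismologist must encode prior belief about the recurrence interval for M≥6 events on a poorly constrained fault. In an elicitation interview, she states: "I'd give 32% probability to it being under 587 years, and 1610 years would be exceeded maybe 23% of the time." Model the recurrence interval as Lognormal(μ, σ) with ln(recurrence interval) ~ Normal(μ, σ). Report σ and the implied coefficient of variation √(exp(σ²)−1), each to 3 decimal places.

σ ≈ 0.836, CV ≈ 1.006

If T ~ Lognormal(μ,σ) then ln T ~ Normal(μ,σ), so the p-quantile of ln T is μ + z_p·σ.
ln(587) = 6.375 and ln(1610) = 7.384; z_{0.32} = -0.4677, z_{0.77} = 0.7388.
σ = (7.384 − 6.375)/(0.7388 − (-0.4677)) = 0.836.
μ = 6.375 − (-0.4677)·0.836 = 6.766.
CV = √(exp(σ²)−1) = √(exp(0.6993)−1) = 1.006.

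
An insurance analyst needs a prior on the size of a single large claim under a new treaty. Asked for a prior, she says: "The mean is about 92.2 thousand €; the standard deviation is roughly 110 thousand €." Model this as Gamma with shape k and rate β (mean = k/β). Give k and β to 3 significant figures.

For Gamma(k, rate β): mean = k/β, variance = k/β², so CV = 1/√k.
CV = SD/mean = 110/92.2 = 1.193, hence k = 1/CV² = 0.703.
Then β = k/mean = 0.703/92.2 = 0.00762.

k ≈ 0.703, β ≈ 0.00762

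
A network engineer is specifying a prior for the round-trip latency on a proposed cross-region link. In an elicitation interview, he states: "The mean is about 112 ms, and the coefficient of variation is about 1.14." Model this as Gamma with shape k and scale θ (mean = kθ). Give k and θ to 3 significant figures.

k ≈ 0.769, θ ≈ 146

For Gamma(k, scale θ): mean = kθ, variance = kθ², so CV = 1/√k.
CV = 1.14, hence k = 1/CV² = 0.769.
Then θ = mean/k = 112/0.769 = 146.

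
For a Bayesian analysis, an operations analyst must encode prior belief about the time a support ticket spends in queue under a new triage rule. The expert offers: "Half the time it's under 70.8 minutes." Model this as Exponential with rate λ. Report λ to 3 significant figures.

λ ≈ 0.00979

Exponential median = ln 2 / λ, so λ = ln 2 / 70.8 = 0.00979.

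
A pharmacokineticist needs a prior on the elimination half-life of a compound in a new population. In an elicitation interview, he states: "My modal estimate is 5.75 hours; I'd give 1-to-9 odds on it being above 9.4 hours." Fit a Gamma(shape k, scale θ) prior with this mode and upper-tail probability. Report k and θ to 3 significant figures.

k ≈ 8.8, θ ≈ 0.737

Gamma(k,θ) with k>1 has mode (k−1)θ, so θ = 5.75/(k−1).
Need P(X < 9.4) = 0.9 with θ tied to k this way. Start at k = 2, θ = 5.75: P(X<9.4) ≈ 0.486.
Too low — raise k to concentrate. Iterating converges to k ≈ 8.8.
Then θ = 5.75/(8.8−1) ≈ 0.737.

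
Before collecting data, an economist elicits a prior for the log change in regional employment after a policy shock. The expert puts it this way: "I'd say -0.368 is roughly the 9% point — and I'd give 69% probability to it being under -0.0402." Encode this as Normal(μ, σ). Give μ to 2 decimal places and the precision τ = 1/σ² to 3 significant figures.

μ = -0.13, τ = 31.4

For Normal(μ,σ), the p-quantile is μ + z_p·σ. Here z_{0.09} = -1.341, z_{0.69} = 0.4959.
So -0.368 = μ − 1.341σ and -0.0402 = μ + 0.4959σ.
Subtracting: σ = (-0.0402 − -0.368)/(0.4959 − (-1.341)) = 0.18.
Then μ = -0.368 − (-1.341)·0.18 = -0.13.
Precision τ = 1/σ² = 1/0.1785² = 31.4.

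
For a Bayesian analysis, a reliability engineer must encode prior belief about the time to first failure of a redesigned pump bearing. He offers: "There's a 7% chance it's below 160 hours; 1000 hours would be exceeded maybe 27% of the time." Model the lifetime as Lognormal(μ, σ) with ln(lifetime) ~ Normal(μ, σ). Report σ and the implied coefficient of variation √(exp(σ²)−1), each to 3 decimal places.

If T ~ Lognormal(μ,σ) then ln T ~ Normal(μ,σ), so the p-quantile of ln T is μ + z_p·σ.
ln(160) = 5.075 and ln(1000) = 6.908; z_{0.07} = -1.476, z_{0.73} = 0.6128.
σ = (6.908 − 5.075)/(0.6128 − (-1.476)) = 0.877.
μ = 5.075 − (-1.476)·0.877 = 6.370.
CV = √(exp(σ²)−1) = √(exp(0.7699)−1) = 1.077.

σ ≈ 0.877, CV ≈ 1.077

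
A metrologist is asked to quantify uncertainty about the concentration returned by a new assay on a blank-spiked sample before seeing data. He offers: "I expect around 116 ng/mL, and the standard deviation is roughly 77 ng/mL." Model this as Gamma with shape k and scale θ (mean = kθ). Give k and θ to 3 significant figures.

For Gamma(k, scale θ): mean = kθ, variance = kθ², so CV = 1/√k.
CV = SD/mean = 77/116 = 0.6638, hence k = 1/CV² = 2.27.
Then θ = mean/k = 116/2.27 = 51.1.

k ≈ 2.27, θ ≈ 51.1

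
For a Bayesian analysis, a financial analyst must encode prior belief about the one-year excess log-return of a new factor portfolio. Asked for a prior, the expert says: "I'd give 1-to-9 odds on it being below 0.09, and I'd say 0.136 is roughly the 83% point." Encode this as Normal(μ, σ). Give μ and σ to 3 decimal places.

For Normal(μ,σ), the p-quantile is μ + z_p·σ. Here z_{0.1} = -1.282, z_{0.83} = 0.9542.
So 0.09 = μ − 1.282σ and 0.136 = μ + 0.9542σ.
Subtracting: σ = (0.136 − 0.09)/(0.9542 − (-1.282)) = 0.021.
Then μ = 0.09 − (-1.282)·0.021 = 0.116.

μ = 0.116, σ = 0.021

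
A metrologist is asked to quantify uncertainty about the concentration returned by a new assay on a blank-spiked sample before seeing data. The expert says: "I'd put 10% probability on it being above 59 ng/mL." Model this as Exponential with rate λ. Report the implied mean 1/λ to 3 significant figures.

mean ≈ 25.6 ng/mL

P(T > 59.0) = e^(−λ·59.0) = 0.1, so λ = −ln(0.1)/59.0 = 0.039.
Mean = 1/λ = 25.6 ng/mL.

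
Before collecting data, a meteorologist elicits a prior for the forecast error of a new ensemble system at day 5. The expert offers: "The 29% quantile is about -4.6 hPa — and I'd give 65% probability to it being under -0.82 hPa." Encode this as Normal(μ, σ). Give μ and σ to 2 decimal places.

μ = -2.37, σ = 4.03

For Normal(μ,σ), the p-quantile is μ + z_p·σ. Here z_{0.29} = -0.5534, z_{0.65} = 0.3853.
So -4.6 = μ − 0.5534σ and -0.82 = μ + 0.3853σ.
Subtracting: σ = (-0.82 − -4.6)/(0.3853 − (-0.5534)) = 4.03.
Then μ = -4.6 − (-0.5534)·4.03 = -2.37.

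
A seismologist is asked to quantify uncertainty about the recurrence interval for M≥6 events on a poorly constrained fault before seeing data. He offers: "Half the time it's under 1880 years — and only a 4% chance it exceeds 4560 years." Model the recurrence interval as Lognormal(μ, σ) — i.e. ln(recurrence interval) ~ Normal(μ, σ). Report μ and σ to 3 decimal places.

If T ~ Lognormal(μ,σ) then ln T ~ Normal(μ,σ), so the p-quantile of ln T is μ + z_p·σ.
ln(1880) = 7.539 and ln(4560) = 8.425; z_{0.5} = 0, z_{0.96} = 1.751.
σ = (8.425 − 7.539)/(1.751 − (0)) = 0.506.
μ = 7.539 − (0)·0.506 = 7.539.

μ ≈ 7.539, σ ≈ 0.506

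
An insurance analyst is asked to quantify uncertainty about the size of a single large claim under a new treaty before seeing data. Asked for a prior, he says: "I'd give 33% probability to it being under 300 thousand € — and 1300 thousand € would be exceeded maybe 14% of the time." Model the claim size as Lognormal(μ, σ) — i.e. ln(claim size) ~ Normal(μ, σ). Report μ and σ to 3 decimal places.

μ ≈ 6.128, σ ≈ 0.965

If T ~ Lognormal(μ,σ) then ln T ~ Normal(μ,σ), so the p-quantile of ln T is μ + z_p·σ.
ln(300) = 5.704 and ln(1300) = 7.17; z_{0.33} = -0.4399, z_{0.86} = 1.08.
σ = (7.17 − 5.704)/(1.08 − (-0.4399)) = 0.965.
μ = 5.704 − (-0.4399)·0.965 = 6.128.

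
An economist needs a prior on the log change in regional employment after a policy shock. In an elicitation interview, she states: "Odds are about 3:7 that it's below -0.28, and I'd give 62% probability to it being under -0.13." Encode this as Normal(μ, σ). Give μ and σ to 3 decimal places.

μ = -0.185, σ = 0.181

The p-quantile of Normal(μ,σ) is μ + z_p·σ, with z_{0.3} = -0.5244 and z_{0.62} = 0.3055.
Eliminate σ: μ = (z₂·x₁ − z₁·x₂)/(z₂ − z₁) = (0.3055·-0.28 − (-0.5244)·-0.13)/0.8299 = -0.185.
Then σ = (x₂ − x₁)/(z₂ − z₁) = (-0.13 − -0.28)/0.8299 = 0.181.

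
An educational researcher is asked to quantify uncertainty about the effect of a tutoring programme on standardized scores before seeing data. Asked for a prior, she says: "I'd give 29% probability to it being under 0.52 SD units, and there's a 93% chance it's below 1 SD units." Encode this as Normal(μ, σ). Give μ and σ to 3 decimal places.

μ = 0.651, σ = 0.237

The p-quantile of Normal(μ,σ) is μ + z_p·σ, with z_{0.29} = -0.5534 and z_{0.93} = 1.476.
Eliminate σ: μ = (z₂·x₁ − z₁·x₂)/(z₂ − z₁) = (1.476·0.52 − (-0.5534)·1)/2.029 = 0.651.
Then σ = (x₂ − x₁)/(z₂ − z₁) = (1 − 0.52)/2.029 = 0.237.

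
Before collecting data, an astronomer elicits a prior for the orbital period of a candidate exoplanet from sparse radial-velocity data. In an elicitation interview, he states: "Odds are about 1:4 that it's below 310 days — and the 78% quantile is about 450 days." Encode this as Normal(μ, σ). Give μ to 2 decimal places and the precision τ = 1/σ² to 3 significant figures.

The p-quantile of Normal(μ,σ) is μ + z_p·σ, with z_{0.2} = -0.8416 and z_{0.78} = 0.7722.
Eliminate σ: μ = (z₂·x₁ − z₁·x₂)/(z₂ − z₁) = (0.7722·310 − (-0.8416)·450)/1.614 = 383.01.
Then σ = (x₂ − x₁)/(z₂ − z₁) = (450 − 310)/1.614 = 86.75.
Precision τ = 1/σ² = 1/86.75² = 0.000133.

μ = 383.01, τ = 0.000133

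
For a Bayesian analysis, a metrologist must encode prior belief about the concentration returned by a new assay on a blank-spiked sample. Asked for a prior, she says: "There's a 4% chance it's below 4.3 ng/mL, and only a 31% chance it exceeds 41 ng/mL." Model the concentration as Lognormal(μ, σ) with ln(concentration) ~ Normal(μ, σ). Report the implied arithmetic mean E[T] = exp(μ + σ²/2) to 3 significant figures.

If T ~ Lognormal(μ,σ) then ln T ~ Normal(μ,σ), so the p-quantile of ln T is μ + z_p·σ.
ln(4.3) = 1.459 and ln(41) = 3.714; z_{0.04} = -1.751, z_{0.69} = 0.4959.
σ = (3.714 − 1.459)/(0.4959 − (-1.751)) = 1.004.
μ = 1.459 − (-1.751)·1.004 = 3.216.
E[T] = exp(μ + σ²/2) = exp(3.216 + 0.5038) = 41.2 ng/mL.

E[T] ≈ 41.2 ng/mL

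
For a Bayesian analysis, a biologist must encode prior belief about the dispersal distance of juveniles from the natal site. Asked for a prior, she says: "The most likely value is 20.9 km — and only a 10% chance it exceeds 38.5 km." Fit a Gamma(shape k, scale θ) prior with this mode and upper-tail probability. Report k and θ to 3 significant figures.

k ≈ 6.11, θ ≈ 4.09

Gamma(k,θ) with k>1 has mode (k−1)θ, so θ = 20.9/(k−1).
Need P(X < 38.5) = 0.9 with θ tied to k this way. Start at k = 2, θ = 20.9: P(X<38.5) ≈ 0.550.
Too low — raise k to concentrate. Iterating converges to k ≈ 6.11.
Then θ = 20.9/(6.11−1) ≈ 4.09.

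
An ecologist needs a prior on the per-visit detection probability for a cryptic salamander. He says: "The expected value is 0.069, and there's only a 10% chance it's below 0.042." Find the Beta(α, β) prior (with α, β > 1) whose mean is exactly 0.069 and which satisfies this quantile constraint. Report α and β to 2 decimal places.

With mean 0.069 fixed, write α = 0.069s, β = 0.931s where s = α+β.
Need P(θ < 0.042) = 0.1 under Beta(0.069s, 0.931s). Normal approximation: (q−m)/√(m(1−m)/s) ≈ z_{0.1} = -1.28, so s ≈ 0.069·0.931·(-1.28)²/(0.042−0.069)² = 144.7.
At s = 144.7: P(θ<0.042) ≈ 0.083. Adjusting to match 0.1 gives s ≈ 126.26.
So α = 0.069·126.26 ≈ 8.71, β = 0.931·126.26 ≈ 117.55.

α ≈ 8.71, β ≈ 117.55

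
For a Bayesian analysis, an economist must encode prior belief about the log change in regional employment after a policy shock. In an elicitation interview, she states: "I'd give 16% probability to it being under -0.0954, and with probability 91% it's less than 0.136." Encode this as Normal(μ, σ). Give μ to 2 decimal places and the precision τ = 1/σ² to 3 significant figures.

μ = 0.00, τ = 102

The p-quantile of Normal(μ,σ) is μ + z_p·σ, with z_{0.16} = -0.9945 and z_{0.91} = 1.341.
Eliminate σ: μ = (z₂·x₁ − z₁·x₂)/(z₂ − z₁) = (1.341·-0.0954 − (-0.9945)·0.136)/2.335 = 0.00.
Then σ = (x₂ − x₁)/(z₂ − z₁) = (0.136 − -0.0954)/2.335 = 0.10.
Precision τ = 1/σ² = 1/0.09909² = 102.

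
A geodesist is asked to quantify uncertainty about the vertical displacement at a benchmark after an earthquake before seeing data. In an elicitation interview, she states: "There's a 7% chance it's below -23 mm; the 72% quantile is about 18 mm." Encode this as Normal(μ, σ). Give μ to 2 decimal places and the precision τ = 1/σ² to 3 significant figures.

For Normal(μ,σ), the p-quantile is μ + z_p·σ. Here z_{0.07} = -1.476, z_{0.72} = 0.5828.
So -23 = μ − 1.476σ and 18 = μ + 0.5828σ.
Subtracting: σ = (18 − -23)/(0.5828 − (-1.476)) = 19.92.
Then μ = -23 − (-1.476)·19.92 = 6.39.
Precision τ = 1/σ² = 1/19.92² = 0.00252.

μ = 6.39, τ = 0.00252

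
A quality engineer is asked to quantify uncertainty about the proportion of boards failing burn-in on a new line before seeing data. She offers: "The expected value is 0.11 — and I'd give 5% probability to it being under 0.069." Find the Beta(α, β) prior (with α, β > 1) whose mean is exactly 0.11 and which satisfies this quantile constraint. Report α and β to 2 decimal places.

α ≈ 14.55, β ≈ 117.72

With mean 0.11 fixed, write α = 0.11s, β = 0.89s where s = α+β.
Need P(θ < 0.069) = 0.05 under Beta(0.11s, 0.89s). Normal approximation: (q−m)/√(m(1−m)/s) ≈ z_{0.05} = -1.64, so s ≈ 0.11·0.89·(-1.64)²/(0.069−0.11)² = 157.6.
At s = 157.6: P(θ<0.069) ≈ 0.035. Adjusting to match 0.05 gives s ≈ 132.26.
So α = 0.11·132.26 ≈ 14.55, β = 0.89·132.26 ≈ 117.72.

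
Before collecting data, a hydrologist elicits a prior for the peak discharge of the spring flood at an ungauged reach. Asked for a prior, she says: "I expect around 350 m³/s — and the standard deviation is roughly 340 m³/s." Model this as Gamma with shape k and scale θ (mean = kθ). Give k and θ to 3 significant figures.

k ≈ 1.06, θ ≈ 330

For Gamma(k, scale θ): mean = kθ, variance = kθ², so CV = 1/√k.
CV = SD/mean = 340/350 = 0.9714, hence k = 1/CV² = 1.06.
Then θ = mean/k = 350/1.06 = 330.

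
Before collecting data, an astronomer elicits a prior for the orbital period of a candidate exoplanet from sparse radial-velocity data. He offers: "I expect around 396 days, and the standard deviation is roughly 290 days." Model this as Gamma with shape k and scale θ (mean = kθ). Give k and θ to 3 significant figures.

k ≈ 1.86, θ ≈ 212

For Gamma(k, scale θ): mean = kθ, variance = kθ², so CV = 1/√k.
CV = SD/mean = 290/396 = 0.7323, hence k = 1/CV² = 1.86.
Then θ = mean/k = 396/1.86 = 212.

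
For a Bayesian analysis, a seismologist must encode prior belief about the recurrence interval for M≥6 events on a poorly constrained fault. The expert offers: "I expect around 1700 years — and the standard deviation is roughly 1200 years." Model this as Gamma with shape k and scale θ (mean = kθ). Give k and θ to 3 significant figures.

For Gamma(k, scale θ): mean = kθ, variance = kθ², so CV = 1/√k.
CV = SD/mean = 1200/1700 = 0.7059, hence k = 1/CV² = 2.01.
Then θ = mean/k = 1700/2.01 = 847.

k ≈ 2.01, θ ≈ 847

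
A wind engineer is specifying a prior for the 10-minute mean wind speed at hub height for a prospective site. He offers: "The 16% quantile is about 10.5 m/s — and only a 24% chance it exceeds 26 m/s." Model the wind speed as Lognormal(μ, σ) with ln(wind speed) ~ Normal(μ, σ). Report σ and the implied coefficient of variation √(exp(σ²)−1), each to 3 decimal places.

σ ≈ 0.533, CV ≈ 0.573

If T ~ Lognormal(μ,σ) then ln T ~ Normal(μ,σ), so the p-quantile of ln T is μ + z_p·σ.
ln(10.5) = 2.351 and ln(26) = 3.258; z_{0.16} = -0.9945, z_{0.76} = 0.7063.
σ = (3.258 − 2.351)/(0.7063 − (-0.9945)) = 0.533.
μ = 2.351 − (-0.9945)·0.533 = 2.882.
CV = √(exp(σ²)−1) = √(exp(0.2842)−1) = 0.573.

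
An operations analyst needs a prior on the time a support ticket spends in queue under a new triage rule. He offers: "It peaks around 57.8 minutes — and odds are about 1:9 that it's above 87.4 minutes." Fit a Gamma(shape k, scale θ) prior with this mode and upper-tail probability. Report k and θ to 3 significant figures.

k ≈ 11.9, θ ≈ 5.31

Gamma(k,θ) with k>1 has mode (k−1)θ, so θ = 57.8/(k−1).
Need P(X < 87.4) = 0.9 with θ tied to k this way. Start at k = 2, θ = 57.8: P(X<87.4) ≈ 0.446.
Too low — raise k to concentrate. Iterating converges to k ≈ 11.9.
Then θ = 57.8/(11.9−1) ≈ 5.31.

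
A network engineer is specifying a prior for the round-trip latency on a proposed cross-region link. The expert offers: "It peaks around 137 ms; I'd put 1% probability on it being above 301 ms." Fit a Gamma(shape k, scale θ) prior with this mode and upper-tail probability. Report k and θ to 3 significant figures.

k ≈ 8.78, θ ≈ 17.6

Gamma(k,θ) with k>1 has mode (k−1)θ, so θ = 137/(k−1).
Need P(X < 301) = 0.99 with θ tied to k this way. Start at k = 2, θ = 137: P(X<301) ≈ 0.645.
Too low — raise k to concentrate. Iterating converges to k ≈ 8.78.
Then θ = 137/(8.78−1) ≈ 17.6.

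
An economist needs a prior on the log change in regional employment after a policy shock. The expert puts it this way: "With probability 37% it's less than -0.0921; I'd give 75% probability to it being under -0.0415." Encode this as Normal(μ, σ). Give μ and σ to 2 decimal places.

μ = -0.08, σ = 0.05

For Normal(μ,σ), the p-quantile is μ + z_p·σ. Here z_{0.37} = -0.3319, z_{0.75} = 0.6745.
So -0.0921 = μ − 0.3319σ and -0.0415 = μ + 0.6745σ.
Subtracting: σ = (-0.0415 − -0.0921)/(0.6745 − (-0.3319)) = 0.05.
Then μ = -0.0921 − (-0.3319)·0.05 = -0.08.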